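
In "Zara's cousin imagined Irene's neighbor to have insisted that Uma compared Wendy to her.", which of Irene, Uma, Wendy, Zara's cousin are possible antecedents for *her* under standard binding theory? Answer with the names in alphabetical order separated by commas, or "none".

*her* is a pronoun; Principle B requires it to be free in its binding domain — the clause headed by 'compared'.
— Irene: possessor inside the subject DP of the clause headed by 'insisted'; does not c-command the pronoun — Principle B does not apply; allowed.
— Uma: subject of the clause headed by 'compared'; c-commands the pronoun within its binding domain — blocked (Principle B).
— Wendy: object of the clause headed by 'compared'; c-commands the pronoun within its binding domain — blocked (Principle B).
— Zara's cousin: subject of the matrix clause; c-commands the pronoun but lies outside its binding domain — allowed.

Irene, Zara's cousin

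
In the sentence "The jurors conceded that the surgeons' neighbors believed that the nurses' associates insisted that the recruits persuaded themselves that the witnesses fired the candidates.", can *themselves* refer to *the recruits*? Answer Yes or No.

Yes

*themselves* is a reflexive; Principle A requires it to be bound within its binding domain — the clause headed by 'persuaded'.
— the recruits: subject of the clause headed by 'persuaded'; c-commands the reflexive within its binding domain — allowed (Principle A).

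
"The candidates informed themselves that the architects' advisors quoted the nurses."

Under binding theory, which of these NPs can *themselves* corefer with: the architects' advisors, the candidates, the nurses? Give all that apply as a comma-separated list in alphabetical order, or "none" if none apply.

the candidates

*themselves* is a reflexive; Principle A requires it to be bound within its binding domain — the matrix clause.
— the architects' advisors: subject of the clause headed by 'quoted'; does not c-command the reflexive — cannot bind it (Principle A).
— the candidates: subject of the matrix clause; c-commands the reflexive within its binding domain — allowed (Principle A).
— the nurses: object of the clause headed by 'quoted'; does not c-command the reflexive — cannot bind it (Principle A).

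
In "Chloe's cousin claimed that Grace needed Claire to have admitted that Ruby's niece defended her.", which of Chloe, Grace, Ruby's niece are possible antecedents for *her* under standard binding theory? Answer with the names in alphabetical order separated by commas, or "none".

*her* is a pronoun; Principle B requires it to be free in its binding domain — the clause headed by 'defended'.
— Chloe: possessor inside the subject DP of the matrix clause; does not c-command the pronoun — Principle B does not apply; allowed.
— Grace: subject of the clause headed by 'needed'; c-commands the pronoun but lies outside its binding domain — allowed.
— Ruby's niece: subject of the clause headed by 'defended'; c-commands the pronoun within its binding domain — blocked (Principle B).

Chloe, Grace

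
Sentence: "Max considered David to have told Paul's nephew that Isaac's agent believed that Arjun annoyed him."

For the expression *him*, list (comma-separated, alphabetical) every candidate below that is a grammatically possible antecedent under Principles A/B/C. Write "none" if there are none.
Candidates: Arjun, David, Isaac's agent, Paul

David, Isaac's agent, Paul

*him* is a pronoun; Principle B requires it to be free in its binding domain — the clause headed by 'annoyed'.
— Arjun: subject of the clause headed by 'annoyed'; c-commands the pronoun within its binding domain — blocked (Principle B).
— David: subject of the clause headed by 'told'; c-commands the pronoun but lies outside its binding domain — allowed.
— Isaac's agent: subject of the clause headed by 'believed'; c-commands the pronoun but lies outside its binding domain — allowed.
— Paul: possessor inside the object DP of the clause headed by 'told'; does not c-command the pronoun — Principle B does not apply; allowed.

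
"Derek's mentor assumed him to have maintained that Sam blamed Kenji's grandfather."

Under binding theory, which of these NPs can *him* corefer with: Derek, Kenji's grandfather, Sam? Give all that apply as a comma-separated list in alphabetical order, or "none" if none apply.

Derek

*him* is a pronoun; Principle B requires it to be free in its binding domain — the matrix clause.
— Derek: possessor inside the subject DP of the matrix clause; does not c-command the pronoun — Principle B does not apply; allowed.
— Kenji's grandfather: object of the clause headed by 'blamed'; is c-commanded by the pronoun; coreference would bind this R-expression — blocked (Principle C).
— Sam: subject of the clause headed by 'blamed'; is c-commanded by the pronoun; coreference would bind this R-expression — blocked (Principle C).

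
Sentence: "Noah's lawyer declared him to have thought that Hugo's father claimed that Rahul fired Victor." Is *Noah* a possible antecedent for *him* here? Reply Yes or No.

*him* is a pronoun; Principle B requires it to be free in its binding domain — the matrix clause.
— Noah: possessor inside the subject DP of the matrix clause; does not c-command the pronoun — Principle B does not apply; allowed.

Yes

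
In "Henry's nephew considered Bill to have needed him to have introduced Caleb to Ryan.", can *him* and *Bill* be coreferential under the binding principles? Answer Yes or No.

No

*Bill* is an R-expression; Principle C requires it to be free (not bound by any c-commanding expression).
— him: subject of the clause headed by 'introduced'; the R-expression locally c-commands the pronoun — coreference blocked (Principle B on the pronoun).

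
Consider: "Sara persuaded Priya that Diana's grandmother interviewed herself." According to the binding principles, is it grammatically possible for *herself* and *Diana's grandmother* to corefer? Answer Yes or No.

Yes

*herself* is a reflexive; Principle A requires it to be bound within its binding domain — the clause headed by 'interviewed'.
— Diana's grandmother: subject of the clause headed by 'interviewed'; c-commands the reflexive within its binding domain — allowed (Principle A).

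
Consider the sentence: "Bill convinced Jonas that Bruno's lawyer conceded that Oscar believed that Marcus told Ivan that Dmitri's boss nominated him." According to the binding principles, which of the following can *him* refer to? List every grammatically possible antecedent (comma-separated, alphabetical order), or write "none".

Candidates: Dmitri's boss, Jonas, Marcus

Jonas, Marcus

*him* is a pronoun; Principle B requires it to be free in its binding domain — the clause headed by 'nominated'.
— Dmitri's boss: subject of the clause headed by 'nominated'; c-commands the pronoun within its binding domain — blocked (Principle B).
— Jonas: object of the matrix clause; c-commands the pronoun but lies outside its binding domain — allowed.
— Marcus: subject of the clause headed by 'told'; c-commands the pronoun but lies outside its binding domain — allowed.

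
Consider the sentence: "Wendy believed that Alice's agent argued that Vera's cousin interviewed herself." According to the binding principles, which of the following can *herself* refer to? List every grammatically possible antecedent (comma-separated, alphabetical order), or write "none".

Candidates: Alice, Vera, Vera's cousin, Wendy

*herself* is a reflexive; Principle A requires it to be bound within its binding domain — the clause headed by 'interviewed'.
— Alice: possessor inside the subject DP of the clause headed by 'argued'; does not c-command the reflexive — cannot bind it (Principle A).
— Vera: possessor inside the subject DP of the clause headed by 'interviewed'; does not c-command the reflexive — cannot bind it (Principle A).
— Vera's cousin: subject of the clause headed by 'interviewed'; c-commands the reflexive within its binding domain — allowed (Principle A).
— Wendy: subject of the matrix clause; c-commands the reflexive but lies outside its binding domain — cannot bind it (Principle A).

Vera's cousin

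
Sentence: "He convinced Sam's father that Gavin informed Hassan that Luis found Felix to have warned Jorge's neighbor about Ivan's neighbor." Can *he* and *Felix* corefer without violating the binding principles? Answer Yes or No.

*Felix* is an R-expression; Principle C requires it to be free (not bound by any c-commanding expression).
— he: subject of the matrix clause; the pronoun c-commands the R-expression — coreference blocked (Principle C).

No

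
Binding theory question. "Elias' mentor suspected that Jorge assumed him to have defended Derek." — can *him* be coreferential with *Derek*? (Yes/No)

No

*him* is a pronoun; Principle B requires it to be free in its binding domain — the clause headed by 'assumed'.
— Derek: object of the clause headed by 'defended'; is c-commanded by the pronoun; coreference would bind this R-expression — blocked (Principle C).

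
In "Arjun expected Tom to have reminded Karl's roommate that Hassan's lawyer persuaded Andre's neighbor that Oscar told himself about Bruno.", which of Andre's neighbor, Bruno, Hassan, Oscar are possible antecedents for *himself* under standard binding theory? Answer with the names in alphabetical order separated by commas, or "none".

*himself* is a reflexive; Principle A requires it to be bound within its binding domain — the clause headed by 'told'.
— Andre's neighbor: object of the clause headed by 'persuaded'; c-commands the reflexive but lies outside its binding domain — cannot bind it (Principle A).
— Bruno: second object of the clause headed by 'told'; does not c-command the reflexive — cannot bind it (Principle A).
— Hassan: possessor inside the subject DP of the clause headed by 'persuaded'; does not c-command the reflexive — cannot bind it (Principle A).
— Oscar: subject of the clause headed by 'told'; c-commands the reflexive within its binding domain — allowed (Principle A).

Oscar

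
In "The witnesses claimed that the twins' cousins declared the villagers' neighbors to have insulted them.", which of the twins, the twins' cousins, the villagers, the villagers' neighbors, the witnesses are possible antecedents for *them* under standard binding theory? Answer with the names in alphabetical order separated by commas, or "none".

*them* is a pronoun; Principle B requires it to be free in its binding domain — the clause headed by 'insulted'.
— the twins: possessor inside the subject DP of the clause headed by 'declared'; does not c-command the pronoun — Principle B does not apply; allowed.
— the twins' cousins: subject of the clause headed by 'declared'; c-commands the pronoun but lies outside its binding domain — allowed.
— the villagers: possessor inside the subject DP of the clause headed by 'insulted'; does not c-command the pronoun — Principle B does not apply; allowed.
— the villagers' neighbors: subject of the clause headed by 'insulted'; c-commands the pronoun within its binding domain — blocked (Principle B).
— the witnesses: subject of the matrix clause; c-commands the pronoun but lies outside its binding domain — allowed.

the twins, the twins' cousins, the villagers, the witnesses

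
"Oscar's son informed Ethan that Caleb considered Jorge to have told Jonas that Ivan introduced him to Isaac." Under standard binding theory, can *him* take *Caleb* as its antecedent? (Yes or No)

Yes

*him* is a pronoun; Principle B requires it to be free in its binding domain — the clause headed by 'introduced'.
— Caleb: subject of the clause headed by 'considered'; c-commands the pronoun but lies outside its binding domain — allowed.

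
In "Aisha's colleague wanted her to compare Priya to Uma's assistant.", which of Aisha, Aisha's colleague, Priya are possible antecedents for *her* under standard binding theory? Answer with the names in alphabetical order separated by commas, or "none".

Aisha

*her* is a pronoun; Principle B requires it to be free in its binding domain — the matrix clause.
— Aisha: possessor inside the subject DP of the matrix clause; does not c-command the pronoun — Principle B does not apply; allowed.
— Aisha's colleague: subject of the matrix clause; c-commands the pronoun within its binding domain — blocked (Principle B).
— Priya: object of the clause headed by 'compare'; is c-commanded by the pronoun; coreference would bind this R-expression — blocked (Principle C).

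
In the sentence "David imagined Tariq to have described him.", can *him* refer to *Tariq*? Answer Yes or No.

No

*him* is a pronoun; Principle B requires it to be free in its binding domain — the clause headed by 'described'.
— Tariq: subject of the clause headed by 'described'; c-commands the pronoun within its binding domain — blocked (Principle B).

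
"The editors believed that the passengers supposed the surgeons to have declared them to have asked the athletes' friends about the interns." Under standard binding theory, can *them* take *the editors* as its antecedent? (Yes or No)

Yes

*them* is a pronoun; Principle B requires it to be free in its binding domain — the clause headed by 'declared'.
— the editors: subject of the matrix clause; c-commands the pronoun but lies outside its binding domain — allowed.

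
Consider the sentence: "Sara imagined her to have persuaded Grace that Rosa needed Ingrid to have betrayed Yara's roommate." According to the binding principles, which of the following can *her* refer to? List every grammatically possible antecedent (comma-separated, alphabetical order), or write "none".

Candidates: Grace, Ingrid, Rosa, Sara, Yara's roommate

*her* is a pronoun; Principle B requires it to be free in its binding domain — the matrix clause.
— Grace: object of the clause headed by 'persuaded'; is c-commanded by the pronoun; coreference would bind this R-expression — blocked (Principle C).
— Ingrid: subject of the clause headed by 'betrayed'; is c-commanded by the pronoun; coreference would bind this R-expression — blocked (Principle C).
— Rosa: subject of the clause headed by 'needed'; is c-commanded by the pronoun; coreference would bind this R-expression — blocked (Principle C).
— Sara: subject of the matrix clause; c-commands the pronoun within its binding domain — blocked (Principle B).
— Yara's roommate: object of the clause headed by 'betrayed'; is c-commanded by the pronoun; coreference would bind this R-expression — blocked (Principle C).

none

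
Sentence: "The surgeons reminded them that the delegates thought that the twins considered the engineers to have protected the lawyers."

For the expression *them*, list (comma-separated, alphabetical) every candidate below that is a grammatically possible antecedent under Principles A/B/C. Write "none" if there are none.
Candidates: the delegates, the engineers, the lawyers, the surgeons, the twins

*them* is a pronoun; Principle B requires it to be free in its binding domain — the matrix clause.
— the delegates: subject of the clause headed by 'thought'; is c-commanded by the pronoun; coreference would bind this R-expression — blocked (Principle C).
— the engineers: subject of the clause headed by 'protected'; is c-commanded by the pronoun; coreference would bind this R-expression — blocked (Principle C).
— the lawyers: object of the clause headed by 'protected'; is c-commanded by the pronoun; coreference would bind this R-expression — blocked (Principle C).
— the surgeons: subject of the matrix clause; c-commands the pronoun within its binding domain — blocked (Principle B).
— the twins: subject of the clause headed by 'considered'; is c-commanded by the pronoun; coreference would bind this R-expression — blocked (Principle C).

none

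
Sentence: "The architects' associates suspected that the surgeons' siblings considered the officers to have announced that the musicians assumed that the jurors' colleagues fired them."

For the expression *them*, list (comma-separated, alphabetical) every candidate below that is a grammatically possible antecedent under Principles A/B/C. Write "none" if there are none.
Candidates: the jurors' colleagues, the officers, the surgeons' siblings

*them* is a pronoun; Principle B requires it to be free in its binding domain — the clause headed by 'fired'.
— the jurors' colleagues: subject of the clause headed by 'fired'; c-commands the pronoun within its binding domain — blocked (Principle B).
— the officers: subject of the clause headed by 'announced'; c-commands the pronoun but lies outside its binding domain — allowed.
— the surgeons' siblings: subject of the clause headed by 'considered'; c-commands the pronoun but lies outside its binding domain — allowed.

the officers, the surgeons' siblings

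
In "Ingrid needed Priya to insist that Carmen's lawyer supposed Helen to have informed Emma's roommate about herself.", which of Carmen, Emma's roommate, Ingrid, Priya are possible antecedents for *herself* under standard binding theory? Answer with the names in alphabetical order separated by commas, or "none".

*herself* is a reflexive; Principle A requires it to be bound within its binding domain — the clause headed by 'informed'.
— Carmen: possessor inside the subject DP of the clause headed by 'supposed'; does not c-command the reflexive — cannot bind it (Principle A).
— Emma's roommate: object of the clause headed by 'informed'; c-commands the reflexive within its binding domain — allowed (Principle A).
— Ingrid: subject of the matrix clause; c-commands the reflexive but lies outside its binding domain — cannot bind it (Principle A).
— Priya: subject of the clause headed by 'insist'; c-commands the reflexive but lies outside its binding domain — cannot bind it (Principle A).

Emma's roommate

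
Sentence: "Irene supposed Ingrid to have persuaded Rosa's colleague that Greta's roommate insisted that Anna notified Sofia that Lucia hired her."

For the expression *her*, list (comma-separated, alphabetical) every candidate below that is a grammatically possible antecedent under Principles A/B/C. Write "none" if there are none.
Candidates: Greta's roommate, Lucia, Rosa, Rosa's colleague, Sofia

Greta's roommate, Rosa, Rosa's colleague, Sofia

*her* is a pronoun; Principle B requires it to be free in its binding domain — the clause headed by 'hired'.
— Greta's roommate: subject of the clause headed by 'insisted'; c-commands the pronoun but lies outside its binding domain — allowed.
— Lucia: subject of the clause headed by 'hired'; c-commands the pronoun within its binding domain — blocked (Principle B).
— Rosa: possessor inside the object DP of the clause headed by 'persuaded'; does not c-command the pronoun — Principle B does not apply; allowed.
— Rosa's colleague: object of the clause headed by 'persuaded'; c-commands the pronoun but lies outside its binding domain — allowed.
— Sofia: object of the clause headed by 'notified'; c-commands the pronoun but lies outside its binding domain — allowed.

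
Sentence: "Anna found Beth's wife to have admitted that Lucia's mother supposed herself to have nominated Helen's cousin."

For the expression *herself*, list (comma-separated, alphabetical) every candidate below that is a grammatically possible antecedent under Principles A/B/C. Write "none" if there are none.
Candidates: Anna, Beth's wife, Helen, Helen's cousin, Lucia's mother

*herself* is a reflexive; Principle A requires it to be bound within its binding domain — the clause headed by 'supposed'.
— Anna: subject of the matrix clause; c-commands the reflexive but lies outside its binding domain — cannot bind it (Principle A).
— Beth's wife: subject of the clause headed by 'admitted'; c-commands the reflexive but lies outside its binding domain — cannot bind it (Principle A).
— Helen: possessor inside the object DP of the clause headed by 'nominated'; does not c-command the reflexive — cannot bind it (Principle A).
— Helen's cousin: object of the clause headed by 'nominated'; does not c-command the reflexive — cannot bind it (Principle A).
— Lucia's mother: subject of the clause headed by 'supposed'; c-commands the reflexive within its binding domain — allowed (Principle A).

Lucia's mother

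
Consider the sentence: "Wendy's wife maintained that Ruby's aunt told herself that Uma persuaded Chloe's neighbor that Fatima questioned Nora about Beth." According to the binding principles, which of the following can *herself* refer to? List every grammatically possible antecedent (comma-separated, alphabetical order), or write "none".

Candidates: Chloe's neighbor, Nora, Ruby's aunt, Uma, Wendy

*herself* is a reflexive; Principle A requires it to be bound within its binding domain — the clause headed by 'told'.
— Chloe's neighbor: object of the clause headed by 'persuaded'; does not c-command the reflexive — cannot bind it (Principle A).
— Nora: object of the clause headed by 'questioned'; does not c-command the reflexive — cannot bind it (Principle A).
— Ruby's aunt: subject of the clause headed by 'told'; c-commands the reflexive within its binding domain — allowed (Principle A).
— Uma: subject of the clause headed by 'persuaded'; does not c-command the reflexive — cannot bind it (Principle A).
— Wendy: possessor inside the subject DP of the matrix clause; does not c-command the reflexive — cannot bind it (Principle A).

Ruby's aunt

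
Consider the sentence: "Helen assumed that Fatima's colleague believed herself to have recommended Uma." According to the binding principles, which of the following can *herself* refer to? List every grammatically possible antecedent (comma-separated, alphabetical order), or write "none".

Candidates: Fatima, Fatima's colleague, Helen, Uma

Fatima's colleague

*herself* is a reflexive; Principle A requires it to be bound within its binding domain — the clause headed by 'believed'.
— Fatima: possessor inside the subject DP of the clause headed by 'believed'; does not c-command the reflexive — cannot bind it (Principle A).
— Fatima's colleague: subject of the clause headed by 'believed'; c-commands the reflexive within its binding domain — allowed (Principle A).
— Helen: subject of the matrix clause; c-commands the reflexive but lies outside its binding domain — cannot bind it (Principle A).
— Uma: object of the clause headed by 'recommended'; does not c-command the reflexive — cannot bind it (Principle A).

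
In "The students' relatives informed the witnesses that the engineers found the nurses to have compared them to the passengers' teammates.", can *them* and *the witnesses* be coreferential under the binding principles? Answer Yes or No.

*the witnesses* is an R-expression; Principle C requires it to be free (not bound by any c-commanding expression).
— them: object of the clause headed by 'compared'; the pronoun does not c-command the R-expression — coreference allowed.

Yes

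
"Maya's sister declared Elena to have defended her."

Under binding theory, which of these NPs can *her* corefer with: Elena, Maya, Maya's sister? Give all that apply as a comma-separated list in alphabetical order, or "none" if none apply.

*her* is a pronoun; Principle B requires it to be free in its binding domain — the clause headed by 'defended'.
— Elena: subject of the clause headed by 'defended'; c-commands the pronoun within its binding domain — blocked (Principle B).
— Maya: possessor inside the subject DP of the matrix clause; does not c-command the pronoun — Principle B does not apply; allowed.
— Maya's sister: subject of the matrix clause; c-commands the pronoun but lies outside its binding domain — allowed.

Maya, Maya's sister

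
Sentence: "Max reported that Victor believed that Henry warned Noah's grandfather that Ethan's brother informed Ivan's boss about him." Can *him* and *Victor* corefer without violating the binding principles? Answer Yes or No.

*Victor* is an R-expression; Principle C requires it to be free (not bound by any c-commanding expression).
— him: second object of the clause headed by 'informed'; the pronoun does not c-command the R-expression — coreference allowed.

Yes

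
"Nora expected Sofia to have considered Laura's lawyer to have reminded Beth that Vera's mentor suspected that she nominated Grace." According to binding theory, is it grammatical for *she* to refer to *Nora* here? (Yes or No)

*Nora* is an R-expression; Principle C requires it to be free (not bound by any c-commanding expression).
— she: subject of the clause headed by 'nominated'; the pronoun does not c-command the R-expression — coreference allowed.

Yes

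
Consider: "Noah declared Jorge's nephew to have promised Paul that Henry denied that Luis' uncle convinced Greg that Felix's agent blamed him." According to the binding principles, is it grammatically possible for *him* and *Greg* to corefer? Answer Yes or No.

*him* is a pronoun; Principle B requires it to be free in its binding domain — the clause headed by 'blamed'.
— Greg: object of the clause headed by 'convinced'; c-commands the pronoun but lies outside its binding domain — allowed.

Yes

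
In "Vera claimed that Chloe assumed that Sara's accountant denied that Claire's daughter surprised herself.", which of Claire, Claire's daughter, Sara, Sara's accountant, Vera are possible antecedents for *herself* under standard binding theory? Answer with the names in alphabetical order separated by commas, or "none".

*herself* is a reflexive; Principle A requires it to be bound within its binding domain — the clause headed by 'surprised'.
— Claire: possessor inside the subject DP of the clause headed by 'surprised'; does not c-command the reflexive — cannot bind it (Principle A).
— Claire's daughter: subject of the clause headed by 'surprised'; c-commands the reflexive within its binding domain — allowed (Principle A).
— Sara: possessor inside the subject DP of the clause headed by 'denied'; does not c-command the reflexive — cannot bind it (Principle A).
— Sara's accountant: subject of the clause headed by 'denied'; c-commands the reflexive but lies outside its binding domain — cannot bind it (Principle A).
— Vera: subject of the matrix clause; c-commands the reflexive but lies outside its binding domain — cannot bind it (Principle A).

Claire's daughter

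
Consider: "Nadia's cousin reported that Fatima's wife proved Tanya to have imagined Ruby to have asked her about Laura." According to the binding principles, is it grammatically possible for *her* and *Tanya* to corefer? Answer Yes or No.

Yes

*her* is a pronoun; Principle B requires it to be free in its binding domain — the clause headed by 'asked'.
— Tanya: subject of the clause headed by 'imagined'; c-commands the pronoun but lies outside its binding domain — allowed.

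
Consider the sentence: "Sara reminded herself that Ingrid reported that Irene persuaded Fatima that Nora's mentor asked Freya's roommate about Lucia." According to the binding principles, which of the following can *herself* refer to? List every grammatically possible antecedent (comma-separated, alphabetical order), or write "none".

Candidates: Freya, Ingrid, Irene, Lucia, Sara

Sara

*herself* is a reflexive; Principle A requires it to be bound within its binding domain — the matrix clause.
— Freya: possessor inside the object DP of the clause headed by 'asked'; does not c-command the reflexive — cannot bind it (Principle A).
— Ingrid: subject of the clause headed by 'reported'; does not c-command the reflexive — cannot bind it (Principle A).
— Irene: subject of the clause headed by 'persuaded'; does not c-command the reflexive — cannot bind it (Principle A).
— Lucia: second object of the clause headed by 'asked'; does not c-command the reflexive — cannot bind it (Principle A).
— Sara: subject of the matrix clause; c-commands the reflexive within its binding domain — allowed (Principle A).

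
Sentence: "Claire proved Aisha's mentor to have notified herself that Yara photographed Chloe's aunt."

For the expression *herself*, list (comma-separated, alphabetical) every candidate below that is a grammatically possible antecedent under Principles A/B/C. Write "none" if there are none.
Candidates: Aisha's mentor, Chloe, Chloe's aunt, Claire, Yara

Aisha's mentor

*herself* is a reflexive; Principle A requires it to be bound within its binding domain — the clause headed by 'notified'.
— Aisha's mentor: subject of the clause headed by 'notified'; c-commands the reflexive within its binding domain — allowed (Principle A).
— Chloe: possessor inside the object DP of the clause headed by 'photographed'; does not c-command the reflexive — cannot bind it (Principle A).
— Chloe's aunt: object of the clause headed by 'photographed'; does not c-command the reflexive — cannot bind it (Principle A).
— Claire: subject of the matrix clause; c-commands the reflexive but lies outside its binding domain — cannot bind it (Principle A).
— Yara: subject of the clause headed by 'photographed'; does not c-command the reflexive — cannot bind it (Principle A).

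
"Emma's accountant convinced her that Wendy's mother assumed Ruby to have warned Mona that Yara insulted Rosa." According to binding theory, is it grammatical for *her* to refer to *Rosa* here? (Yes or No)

No

*Rosa* is an R-expression; Principle C requires it to be free (not bound by any c-commanding expression).
— her: object of the matrix clause; the pronoun c-commands the R-expression — coreference blocked (Principle C).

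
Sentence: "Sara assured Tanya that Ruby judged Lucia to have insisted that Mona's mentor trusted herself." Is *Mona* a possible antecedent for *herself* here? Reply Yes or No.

No

*herself* is a reflexive; Principle A requires it to be bound within its binding domain — the clause headed by 'trusted'.
— Mona: possessor inside the subject DP of the clause headed by 'trusted'; does not c-command the reflexive — cannot bind it (Principle A).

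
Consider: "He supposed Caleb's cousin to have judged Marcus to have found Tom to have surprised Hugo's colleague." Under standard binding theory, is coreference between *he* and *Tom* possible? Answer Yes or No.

*Tom* is an R-expression; Principle C requires it to be free (not bound by any c-commanding expression).
— he: subject of the matrix clause; the pronoun c-commands the R-expression — coreference blocked (Principle C).

No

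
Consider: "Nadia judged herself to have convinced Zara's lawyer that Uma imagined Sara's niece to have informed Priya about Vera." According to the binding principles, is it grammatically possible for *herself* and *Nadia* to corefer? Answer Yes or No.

Yes

*herself* is a reflexive; Principle A requires it to be bound within its binding domain — the matrix clause.
— Nadia: subject of the matrix clause; c-commands the reflexive within its binding domain — allowed (Principle A).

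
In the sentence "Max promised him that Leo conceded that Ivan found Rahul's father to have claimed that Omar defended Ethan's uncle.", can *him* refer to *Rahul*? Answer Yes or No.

*him* is a pronoun; Principle B requires it to be free in its binding domain — the matrix clause.
— Rahul: possessor inside the subject DP of the clause headed by 'claimed'; is c-commanded by the pronoun; coreference would bind this R-expression — blocked (Principle C).

No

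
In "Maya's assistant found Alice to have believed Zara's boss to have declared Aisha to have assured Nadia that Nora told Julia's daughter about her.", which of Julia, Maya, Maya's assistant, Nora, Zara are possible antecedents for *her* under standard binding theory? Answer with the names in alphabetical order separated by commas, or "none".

Julia, Maya, Maya's assistant, Zara

*her* is a pronoun; Principle B requires it to be free in its binding domain — the clause headed by 'told'.
— Julia: possessor inside the object DP of the clause headed by 'told'; does not c-command the pronoun — Principle B does not apply; allowed.
— Maya: possessor inside the subject DP of the matrix clause; does not c-command the pronoun — Principle B does not apply; allowed.
— Maya's assistant: subject of the matrix clause; c-commands the pronoun but lies outside its binding domain — allowed.
— Nora: subject of the clause headed by 'told'; c-commands the pronoun within its binding domain — blocked (Principle B).
— Zara: possessor inside the subject DP of the clause headed by 'declared'; does not c-command the pronoun — Principle B does not apply; allowed.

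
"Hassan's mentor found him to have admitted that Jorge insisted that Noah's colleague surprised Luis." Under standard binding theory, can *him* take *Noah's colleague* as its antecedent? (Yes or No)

*him* is a pronoun; Principle B requires it to be free in its binding domain — the matrix clause.
— Noah's colleague: subject of the clause headed by 'surprised'; is c-commanded by the pronoun; coreference would bind this R-expression — blocked (Principle C).

No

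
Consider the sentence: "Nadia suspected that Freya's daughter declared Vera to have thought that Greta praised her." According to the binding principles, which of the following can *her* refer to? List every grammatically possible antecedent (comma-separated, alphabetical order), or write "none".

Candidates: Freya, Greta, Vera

*her* is a pronoun; Principle B requires it to be free in its binding domain — the clause headed by 'praised'.
— Freya: possessor inside the subject DP of the clause headed by 'declared'; does not c-command the pronoun — Principle B does not apply; allowed.
— Greta: subject of the clause headed by 'praised'; c-commands the pronoun within its binding domain — blocked (Principle B).
— Vera: subject of the clause headed by 'thought'; c-commands the pronoun but lies outside its binding domain — allowed.

Freya, Vera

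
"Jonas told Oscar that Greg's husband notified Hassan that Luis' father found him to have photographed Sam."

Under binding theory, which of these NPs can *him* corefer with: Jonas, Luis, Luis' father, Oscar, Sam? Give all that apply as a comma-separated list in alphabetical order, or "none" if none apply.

*him* is a pronoun; Principle B requires it to be free in its binding domain — the clause headed by 'found'.
— Jonas: subject of the matrix clause; c-commands the pronoun but lies outside its binding domain — allowed.
— Luis: possessor inside the subject DP of the clause headed by 'found'; does not c-command the pronoun — Principle B does not apply; allowed.
— Luis' father: subject of the clause headed by 'found'; c-commands the pronoun within its binding domain — blocked (Principle B).
— Oscar: object of the matrix clause; c-commands the pronoun but lies outside its binding domain — allowed.
— Sam: object of the clause headed by 'photographed'; is c-commanded by the pronoun; coreference would bind this R-expression — blocked (Principle C).

Jonas, Luis, Oscar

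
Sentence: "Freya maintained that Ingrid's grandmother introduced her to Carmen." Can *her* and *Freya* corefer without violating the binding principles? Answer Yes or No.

Yes

*Freya* is an R-expression; Principle C requires it to be free (not bound by any c-commanding expression).
— her: object of the clause headed by 'introduced'; the pronoun does not c-command the R-expression — coreference allowed.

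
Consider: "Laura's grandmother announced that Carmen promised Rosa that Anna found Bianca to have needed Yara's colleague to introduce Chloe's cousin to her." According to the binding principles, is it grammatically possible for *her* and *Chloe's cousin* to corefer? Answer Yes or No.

No

*her* is a pronoun; Principle B requires it to be free in its binding domain — the clause headed by 'introduce'.
— Chloe's cousin: object of the clause headed by 'introduce'; c-commands the pronoun within its binding domain — blocked (Principle B).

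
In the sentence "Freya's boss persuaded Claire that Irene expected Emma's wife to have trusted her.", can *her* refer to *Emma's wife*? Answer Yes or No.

*her* is a pronoun; Principle B requires it to be free in its binding domain — the clause headed by 'trusted'.
— Emma's wife: subject of the clause headed by 'trusted'; c-commands the pronoun within its binding domain — blocked (Principle B).

No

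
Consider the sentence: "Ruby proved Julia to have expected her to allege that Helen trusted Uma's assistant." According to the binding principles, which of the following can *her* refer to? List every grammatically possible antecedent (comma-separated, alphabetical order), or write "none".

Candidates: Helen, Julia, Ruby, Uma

*her* is a pronoun; Principle B requires it to be free in its binding domain — the clause headed by 'expected'.
— Helen: subject of the clause headed by 'trusted'; is c-commanded by the pronoun; coreference would bind this R-expression — blocked (Principle C).
— Julia: subject of the clause headed by 'expected'; c-commands the pronoun within its binding domain — blocked (Principle B).
— Ruby: subject of the matrix clause; c-commands the pronoun but lies outside its binding domain — allowed.
— Uma: possessor inside the object DP of the clause headed by 'trusted'; is c-commanded by the pronoun; coreference would bind this R-expression — blocked (Principle C).

Ruby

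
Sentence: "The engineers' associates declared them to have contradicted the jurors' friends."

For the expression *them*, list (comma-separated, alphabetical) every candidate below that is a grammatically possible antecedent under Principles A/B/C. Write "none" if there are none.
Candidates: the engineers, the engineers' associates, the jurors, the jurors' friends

*them* is a pronoun; Principle B requires it to be free in its binding domain — the matrix clause.
— the engineers: possessor inside the subject DP of the matrix clause; does not c-command the pronoun — Principle B does not apply; allowed.
— the engineers' associates: subject of the matrix clause; c-commands the pronoun within its binding domain — blocked (Principle B).
— the jurors: possessor inside the object DP of the clause headed by 'contradicted'; is c-commanded by the pronoun; coreference would bind this R-expression — blocked (Principle C).
— the jurors' friends: object of the clause headed by 'contradicted'; is c-commanded by the pronoun; coreference would bind this R-expression — blocked (Principle C).

the engineers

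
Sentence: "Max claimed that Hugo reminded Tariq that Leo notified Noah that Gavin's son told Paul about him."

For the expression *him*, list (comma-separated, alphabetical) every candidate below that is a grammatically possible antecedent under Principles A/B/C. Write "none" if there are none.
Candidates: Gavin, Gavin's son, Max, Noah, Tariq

Gavin, Max, Noah, Tariq

*him* is a pronoun; Principle B requires it to be free in its binding domain — the clause headed by 'told'.
— Gavin: possessor inside the subject DP of the clause headed by 'told'; does not c-command the pronoun — Principle B does not apply; allowed.
— Gavin's son: subject of the clause headed by 'told'; c-commands the pronoun within its binding domain — blocked (Principle B).
— Max: subject of the matrix clause; c-commands the pronoun but lies outside its binding domain — allowed.
— Noah: object of the clause headed by 'notified'; c-commands the pronoun but lies outside its binding domain — allowed.
— Tariq: object of the clause headed by 'reminded'; c-commands the pronoun but lies outside its binding domain — allowed.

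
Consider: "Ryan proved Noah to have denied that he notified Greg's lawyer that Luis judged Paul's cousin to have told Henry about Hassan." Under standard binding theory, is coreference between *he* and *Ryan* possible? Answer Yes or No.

Yes

*Ryan* is an R-expression; Principle C requires it to be free (not bound by any c-commanding expression).
— he: subject of the clause headed by 'notified'; the pronoun does not c-command the R-expression — coreference allowed.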